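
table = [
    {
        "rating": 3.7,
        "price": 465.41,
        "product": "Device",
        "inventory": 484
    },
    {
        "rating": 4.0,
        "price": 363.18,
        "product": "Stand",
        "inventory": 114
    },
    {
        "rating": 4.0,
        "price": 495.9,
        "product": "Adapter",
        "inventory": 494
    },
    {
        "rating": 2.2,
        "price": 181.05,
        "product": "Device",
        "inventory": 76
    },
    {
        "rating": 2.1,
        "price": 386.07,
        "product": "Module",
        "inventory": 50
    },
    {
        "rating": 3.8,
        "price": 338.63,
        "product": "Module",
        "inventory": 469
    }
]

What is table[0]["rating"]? 3.7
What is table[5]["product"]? "Module"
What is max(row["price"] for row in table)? 495.9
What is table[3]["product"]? "Device"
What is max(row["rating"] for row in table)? 4.0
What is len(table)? 6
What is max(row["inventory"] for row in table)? 494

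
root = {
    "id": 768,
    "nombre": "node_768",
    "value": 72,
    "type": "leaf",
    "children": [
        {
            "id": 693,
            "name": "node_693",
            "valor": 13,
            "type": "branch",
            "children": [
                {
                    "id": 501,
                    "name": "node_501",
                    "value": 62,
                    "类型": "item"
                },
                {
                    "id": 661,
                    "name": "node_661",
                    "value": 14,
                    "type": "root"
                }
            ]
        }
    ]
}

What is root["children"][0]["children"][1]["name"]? "node_661"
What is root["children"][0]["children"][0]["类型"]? "item"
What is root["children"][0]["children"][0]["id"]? 501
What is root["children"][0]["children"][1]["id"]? 661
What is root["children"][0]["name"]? "node_693"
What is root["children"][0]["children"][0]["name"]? "node_501"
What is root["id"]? 768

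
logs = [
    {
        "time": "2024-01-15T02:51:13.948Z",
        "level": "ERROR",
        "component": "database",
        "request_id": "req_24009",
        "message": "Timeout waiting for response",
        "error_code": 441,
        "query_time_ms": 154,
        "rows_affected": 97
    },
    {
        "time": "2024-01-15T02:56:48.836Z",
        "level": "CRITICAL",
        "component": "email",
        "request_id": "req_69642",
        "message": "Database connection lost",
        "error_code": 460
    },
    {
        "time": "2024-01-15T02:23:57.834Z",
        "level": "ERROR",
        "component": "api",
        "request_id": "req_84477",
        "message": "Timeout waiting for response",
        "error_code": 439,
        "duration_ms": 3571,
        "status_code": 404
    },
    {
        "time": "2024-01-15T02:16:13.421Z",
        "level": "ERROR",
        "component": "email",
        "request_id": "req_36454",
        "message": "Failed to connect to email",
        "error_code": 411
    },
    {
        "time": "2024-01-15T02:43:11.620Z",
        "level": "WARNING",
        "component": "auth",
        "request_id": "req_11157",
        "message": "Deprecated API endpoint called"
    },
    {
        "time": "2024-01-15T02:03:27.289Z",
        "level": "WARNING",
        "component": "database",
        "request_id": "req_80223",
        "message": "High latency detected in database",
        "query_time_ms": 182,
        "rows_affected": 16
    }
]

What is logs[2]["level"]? "ERROR"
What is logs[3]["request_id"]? "req_36454"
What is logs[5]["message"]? "High latency detected in database"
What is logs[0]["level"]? "ERROR"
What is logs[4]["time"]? "2024-01-15T02:43:11.620Z"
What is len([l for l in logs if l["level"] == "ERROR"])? 3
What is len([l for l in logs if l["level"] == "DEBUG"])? 0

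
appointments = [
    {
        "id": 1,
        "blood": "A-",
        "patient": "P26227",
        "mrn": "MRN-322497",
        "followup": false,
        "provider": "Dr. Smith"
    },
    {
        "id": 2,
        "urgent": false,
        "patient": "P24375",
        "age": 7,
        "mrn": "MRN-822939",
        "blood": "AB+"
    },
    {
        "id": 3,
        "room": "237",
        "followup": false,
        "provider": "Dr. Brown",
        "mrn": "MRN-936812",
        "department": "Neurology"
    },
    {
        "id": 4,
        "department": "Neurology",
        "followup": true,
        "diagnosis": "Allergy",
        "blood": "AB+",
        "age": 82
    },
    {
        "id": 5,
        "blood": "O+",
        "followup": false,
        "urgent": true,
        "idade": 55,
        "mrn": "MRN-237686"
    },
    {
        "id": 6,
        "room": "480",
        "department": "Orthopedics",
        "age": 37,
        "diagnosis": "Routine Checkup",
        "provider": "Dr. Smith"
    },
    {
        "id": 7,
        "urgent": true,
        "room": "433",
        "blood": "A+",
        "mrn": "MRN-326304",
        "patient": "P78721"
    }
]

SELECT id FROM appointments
[1, 2, 3, 4, 5, 6, 7]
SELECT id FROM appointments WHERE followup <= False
[1, 3, 5]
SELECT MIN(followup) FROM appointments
False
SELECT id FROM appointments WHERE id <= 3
[1, 2, 3]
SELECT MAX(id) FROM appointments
7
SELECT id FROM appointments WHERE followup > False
[4]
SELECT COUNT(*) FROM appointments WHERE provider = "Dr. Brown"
1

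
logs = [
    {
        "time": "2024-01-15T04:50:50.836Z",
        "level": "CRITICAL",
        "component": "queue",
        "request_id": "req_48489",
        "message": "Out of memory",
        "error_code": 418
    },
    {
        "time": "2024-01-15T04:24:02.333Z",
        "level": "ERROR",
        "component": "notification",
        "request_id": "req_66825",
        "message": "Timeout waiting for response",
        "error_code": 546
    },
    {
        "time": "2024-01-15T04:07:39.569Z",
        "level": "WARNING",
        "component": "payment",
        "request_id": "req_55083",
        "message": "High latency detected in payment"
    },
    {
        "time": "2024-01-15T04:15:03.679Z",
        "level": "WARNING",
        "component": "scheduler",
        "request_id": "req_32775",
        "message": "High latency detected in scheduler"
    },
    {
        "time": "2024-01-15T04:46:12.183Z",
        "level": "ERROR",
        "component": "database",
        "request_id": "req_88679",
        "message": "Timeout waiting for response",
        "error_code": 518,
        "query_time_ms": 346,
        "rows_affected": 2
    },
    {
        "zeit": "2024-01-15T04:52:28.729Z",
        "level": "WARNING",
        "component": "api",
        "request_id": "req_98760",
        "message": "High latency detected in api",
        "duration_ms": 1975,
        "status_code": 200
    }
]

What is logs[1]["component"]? "notification"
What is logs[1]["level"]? "ERROR"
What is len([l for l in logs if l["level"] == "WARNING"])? 3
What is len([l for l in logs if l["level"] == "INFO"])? 0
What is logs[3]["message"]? "High latency detected in scheduler"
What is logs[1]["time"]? "2024-01-15T04:24:02.333Z"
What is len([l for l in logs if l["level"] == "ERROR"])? 2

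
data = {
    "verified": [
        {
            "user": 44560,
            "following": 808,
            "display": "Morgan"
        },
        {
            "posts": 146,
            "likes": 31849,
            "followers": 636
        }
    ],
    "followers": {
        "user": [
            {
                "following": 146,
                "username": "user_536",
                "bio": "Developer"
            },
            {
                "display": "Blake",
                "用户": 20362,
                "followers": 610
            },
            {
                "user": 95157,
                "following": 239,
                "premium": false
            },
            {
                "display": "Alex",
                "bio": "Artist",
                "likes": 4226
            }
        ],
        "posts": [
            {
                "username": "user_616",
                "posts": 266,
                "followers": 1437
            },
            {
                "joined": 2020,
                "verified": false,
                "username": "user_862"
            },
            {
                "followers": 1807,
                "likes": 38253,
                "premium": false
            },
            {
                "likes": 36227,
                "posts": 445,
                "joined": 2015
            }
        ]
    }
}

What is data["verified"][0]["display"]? "Morgan"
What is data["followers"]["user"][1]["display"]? "Blake"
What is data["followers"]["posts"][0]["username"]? "user_616"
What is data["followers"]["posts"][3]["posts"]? 445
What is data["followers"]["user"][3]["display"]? "Alex"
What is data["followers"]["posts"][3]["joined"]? 2015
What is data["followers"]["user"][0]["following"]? 146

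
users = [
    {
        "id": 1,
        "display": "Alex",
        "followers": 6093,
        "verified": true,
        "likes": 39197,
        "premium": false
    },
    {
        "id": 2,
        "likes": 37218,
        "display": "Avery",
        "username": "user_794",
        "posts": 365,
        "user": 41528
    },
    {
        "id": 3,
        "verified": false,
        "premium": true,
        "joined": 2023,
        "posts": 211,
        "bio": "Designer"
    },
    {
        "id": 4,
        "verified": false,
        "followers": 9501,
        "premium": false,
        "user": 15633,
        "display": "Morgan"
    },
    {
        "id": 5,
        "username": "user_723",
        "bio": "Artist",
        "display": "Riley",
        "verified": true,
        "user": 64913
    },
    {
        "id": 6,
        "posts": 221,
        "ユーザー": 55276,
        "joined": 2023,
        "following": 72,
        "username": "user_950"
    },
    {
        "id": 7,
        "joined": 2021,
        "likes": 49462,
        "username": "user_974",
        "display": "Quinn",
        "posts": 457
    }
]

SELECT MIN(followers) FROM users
6093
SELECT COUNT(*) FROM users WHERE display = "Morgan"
1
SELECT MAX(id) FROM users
7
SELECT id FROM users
[1, 2, 3, 4, 5, 6, 7]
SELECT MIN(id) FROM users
1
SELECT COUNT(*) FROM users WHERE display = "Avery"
1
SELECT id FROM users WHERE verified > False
[1, 5]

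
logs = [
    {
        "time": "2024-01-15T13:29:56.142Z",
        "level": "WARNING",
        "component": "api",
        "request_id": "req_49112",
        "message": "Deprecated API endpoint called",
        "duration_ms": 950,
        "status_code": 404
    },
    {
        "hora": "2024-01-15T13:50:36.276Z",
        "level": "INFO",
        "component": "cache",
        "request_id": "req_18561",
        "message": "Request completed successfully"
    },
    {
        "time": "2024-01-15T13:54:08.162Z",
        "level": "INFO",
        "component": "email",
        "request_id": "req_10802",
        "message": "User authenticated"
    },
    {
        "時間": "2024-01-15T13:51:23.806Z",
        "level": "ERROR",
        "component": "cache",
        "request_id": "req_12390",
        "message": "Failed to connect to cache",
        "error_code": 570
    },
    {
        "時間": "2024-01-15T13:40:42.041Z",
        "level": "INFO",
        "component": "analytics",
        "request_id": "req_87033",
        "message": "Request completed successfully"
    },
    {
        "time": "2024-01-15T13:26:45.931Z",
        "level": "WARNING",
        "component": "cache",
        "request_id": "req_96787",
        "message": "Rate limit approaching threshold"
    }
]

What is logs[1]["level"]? "INFO"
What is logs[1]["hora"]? "2024-01-15T13:50:36.276Z"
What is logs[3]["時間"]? "2024-01-15T13:51:23.806Z"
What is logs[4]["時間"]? "2024-01-15T13:40:42.041Z"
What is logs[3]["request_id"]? "req_12390"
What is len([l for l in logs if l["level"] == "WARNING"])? 2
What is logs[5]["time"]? "2024-01-15T13:26:45.931Z"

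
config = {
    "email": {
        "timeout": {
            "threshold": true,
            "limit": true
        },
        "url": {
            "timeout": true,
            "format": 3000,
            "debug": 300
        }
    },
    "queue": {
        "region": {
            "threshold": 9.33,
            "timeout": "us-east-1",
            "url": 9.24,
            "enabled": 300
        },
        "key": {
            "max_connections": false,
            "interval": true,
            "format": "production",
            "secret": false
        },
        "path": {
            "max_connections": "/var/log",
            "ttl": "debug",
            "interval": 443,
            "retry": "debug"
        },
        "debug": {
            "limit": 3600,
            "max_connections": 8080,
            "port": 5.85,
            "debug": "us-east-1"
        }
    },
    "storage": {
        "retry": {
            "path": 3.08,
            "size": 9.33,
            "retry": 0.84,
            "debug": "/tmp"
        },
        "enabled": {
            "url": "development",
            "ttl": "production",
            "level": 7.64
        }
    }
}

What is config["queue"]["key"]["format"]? "production"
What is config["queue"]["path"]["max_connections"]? "/var/log"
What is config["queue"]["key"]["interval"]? True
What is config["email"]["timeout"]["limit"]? True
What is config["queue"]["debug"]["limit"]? 3600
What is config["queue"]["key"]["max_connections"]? False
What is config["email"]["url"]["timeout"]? True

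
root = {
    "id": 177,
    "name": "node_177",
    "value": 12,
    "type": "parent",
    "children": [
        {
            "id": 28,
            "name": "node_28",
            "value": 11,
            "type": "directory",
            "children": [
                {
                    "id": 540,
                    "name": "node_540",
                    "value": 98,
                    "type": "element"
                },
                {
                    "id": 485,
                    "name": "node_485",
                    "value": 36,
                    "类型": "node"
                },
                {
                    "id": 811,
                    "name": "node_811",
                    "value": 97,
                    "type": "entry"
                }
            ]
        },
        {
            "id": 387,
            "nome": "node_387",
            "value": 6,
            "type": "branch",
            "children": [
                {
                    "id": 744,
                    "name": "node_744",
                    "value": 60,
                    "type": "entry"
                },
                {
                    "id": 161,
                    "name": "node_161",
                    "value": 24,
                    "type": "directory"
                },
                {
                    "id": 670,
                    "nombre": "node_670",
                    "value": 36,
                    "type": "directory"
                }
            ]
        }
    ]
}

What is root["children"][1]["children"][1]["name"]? "node_161"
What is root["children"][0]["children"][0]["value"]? 98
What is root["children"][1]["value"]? 6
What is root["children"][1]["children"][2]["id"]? 670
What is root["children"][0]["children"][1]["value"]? 36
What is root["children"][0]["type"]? "directory"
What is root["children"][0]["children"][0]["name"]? "node_540"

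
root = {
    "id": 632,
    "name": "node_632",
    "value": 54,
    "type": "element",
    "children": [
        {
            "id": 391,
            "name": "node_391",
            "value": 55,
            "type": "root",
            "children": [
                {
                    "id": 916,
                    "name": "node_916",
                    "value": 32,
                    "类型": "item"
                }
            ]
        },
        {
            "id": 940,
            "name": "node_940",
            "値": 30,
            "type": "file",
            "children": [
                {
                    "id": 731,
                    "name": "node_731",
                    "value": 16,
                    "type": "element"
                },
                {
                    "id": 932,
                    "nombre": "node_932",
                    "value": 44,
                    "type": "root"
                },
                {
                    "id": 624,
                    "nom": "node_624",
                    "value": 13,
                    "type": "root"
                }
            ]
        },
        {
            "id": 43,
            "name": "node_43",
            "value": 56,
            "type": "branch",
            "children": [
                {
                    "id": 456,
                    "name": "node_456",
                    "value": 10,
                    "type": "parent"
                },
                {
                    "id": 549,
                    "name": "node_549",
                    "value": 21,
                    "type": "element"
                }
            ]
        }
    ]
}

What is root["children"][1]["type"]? "file"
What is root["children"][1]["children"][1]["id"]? 932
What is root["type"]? "element"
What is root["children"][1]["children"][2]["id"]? 624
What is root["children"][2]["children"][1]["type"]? "element"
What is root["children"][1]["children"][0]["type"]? "element"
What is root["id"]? 632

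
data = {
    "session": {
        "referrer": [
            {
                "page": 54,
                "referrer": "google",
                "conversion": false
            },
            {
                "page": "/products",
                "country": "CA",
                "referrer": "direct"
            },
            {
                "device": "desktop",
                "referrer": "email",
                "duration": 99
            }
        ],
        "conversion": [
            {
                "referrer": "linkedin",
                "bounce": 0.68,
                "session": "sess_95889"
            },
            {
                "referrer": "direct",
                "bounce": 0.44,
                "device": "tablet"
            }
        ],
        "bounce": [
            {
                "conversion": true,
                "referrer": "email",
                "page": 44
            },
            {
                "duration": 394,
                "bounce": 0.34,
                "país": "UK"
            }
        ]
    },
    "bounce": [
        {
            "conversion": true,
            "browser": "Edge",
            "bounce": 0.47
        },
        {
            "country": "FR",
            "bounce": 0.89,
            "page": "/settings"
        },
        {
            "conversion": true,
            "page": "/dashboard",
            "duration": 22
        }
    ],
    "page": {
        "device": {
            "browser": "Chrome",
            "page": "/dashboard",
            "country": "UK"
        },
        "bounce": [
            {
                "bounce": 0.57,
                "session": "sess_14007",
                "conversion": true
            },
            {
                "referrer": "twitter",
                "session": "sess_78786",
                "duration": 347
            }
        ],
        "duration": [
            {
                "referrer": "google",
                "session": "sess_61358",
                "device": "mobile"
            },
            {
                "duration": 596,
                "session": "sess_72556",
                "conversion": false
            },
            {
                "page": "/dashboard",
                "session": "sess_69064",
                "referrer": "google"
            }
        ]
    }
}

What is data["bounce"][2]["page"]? "/dashboard"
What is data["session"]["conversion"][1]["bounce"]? 0.44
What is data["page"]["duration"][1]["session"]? "sess_72556"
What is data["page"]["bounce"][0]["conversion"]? True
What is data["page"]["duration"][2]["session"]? "sess_69064"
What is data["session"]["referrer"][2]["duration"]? 99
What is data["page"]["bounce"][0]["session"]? "sess_14007"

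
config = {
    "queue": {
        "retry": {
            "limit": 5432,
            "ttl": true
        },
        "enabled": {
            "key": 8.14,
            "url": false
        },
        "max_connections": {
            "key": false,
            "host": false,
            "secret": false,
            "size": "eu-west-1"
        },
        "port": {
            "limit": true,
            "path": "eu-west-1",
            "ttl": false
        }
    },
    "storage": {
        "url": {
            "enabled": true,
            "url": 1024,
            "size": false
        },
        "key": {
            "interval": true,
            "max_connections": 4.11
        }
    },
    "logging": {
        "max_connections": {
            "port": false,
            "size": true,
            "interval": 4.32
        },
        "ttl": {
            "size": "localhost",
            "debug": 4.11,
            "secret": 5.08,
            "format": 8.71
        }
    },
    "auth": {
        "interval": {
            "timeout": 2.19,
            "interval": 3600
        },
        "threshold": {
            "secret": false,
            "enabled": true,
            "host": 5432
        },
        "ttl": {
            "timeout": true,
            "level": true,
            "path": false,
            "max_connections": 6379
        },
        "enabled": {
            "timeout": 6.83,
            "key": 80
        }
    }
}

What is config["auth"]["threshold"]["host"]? 5432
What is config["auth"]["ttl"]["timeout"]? True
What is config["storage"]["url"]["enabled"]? True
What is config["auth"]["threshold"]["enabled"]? True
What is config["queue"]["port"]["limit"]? True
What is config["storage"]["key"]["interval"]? True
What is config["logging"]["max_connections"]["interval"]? 4.32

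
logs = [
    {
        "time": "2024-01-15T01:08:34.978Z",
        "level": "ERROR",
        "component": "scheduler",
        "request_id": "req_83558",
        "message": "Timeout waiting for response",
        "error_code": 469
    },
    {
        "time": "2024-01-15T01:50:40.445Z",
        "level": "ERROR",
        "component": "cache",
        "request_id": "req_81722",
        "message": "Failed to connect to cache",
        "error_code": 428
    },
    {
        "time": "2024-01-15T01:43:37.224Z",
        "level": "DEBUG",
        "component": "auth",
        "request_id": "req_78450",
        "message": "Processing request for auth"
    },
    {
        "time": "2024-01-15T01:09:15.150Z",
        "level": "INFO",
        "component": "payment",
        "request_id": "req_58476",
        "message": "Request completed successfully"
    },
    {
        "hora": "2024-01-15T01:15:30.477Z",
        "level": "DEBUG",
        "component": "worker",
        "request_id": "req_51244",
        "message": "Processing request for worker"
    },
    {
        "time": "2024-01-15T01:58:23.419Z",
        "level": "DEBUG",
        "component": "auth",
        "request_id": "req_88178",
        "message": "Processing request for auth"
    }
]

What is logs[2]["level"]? "DEBUG"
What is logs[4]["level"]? "DEBUG"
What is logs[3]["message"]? "Request completed successfully"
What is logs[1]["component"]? "cache"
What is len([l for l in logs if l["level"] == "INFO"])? 1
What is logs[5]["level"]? "DEBUG"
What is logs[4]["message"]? "Processing request for worker"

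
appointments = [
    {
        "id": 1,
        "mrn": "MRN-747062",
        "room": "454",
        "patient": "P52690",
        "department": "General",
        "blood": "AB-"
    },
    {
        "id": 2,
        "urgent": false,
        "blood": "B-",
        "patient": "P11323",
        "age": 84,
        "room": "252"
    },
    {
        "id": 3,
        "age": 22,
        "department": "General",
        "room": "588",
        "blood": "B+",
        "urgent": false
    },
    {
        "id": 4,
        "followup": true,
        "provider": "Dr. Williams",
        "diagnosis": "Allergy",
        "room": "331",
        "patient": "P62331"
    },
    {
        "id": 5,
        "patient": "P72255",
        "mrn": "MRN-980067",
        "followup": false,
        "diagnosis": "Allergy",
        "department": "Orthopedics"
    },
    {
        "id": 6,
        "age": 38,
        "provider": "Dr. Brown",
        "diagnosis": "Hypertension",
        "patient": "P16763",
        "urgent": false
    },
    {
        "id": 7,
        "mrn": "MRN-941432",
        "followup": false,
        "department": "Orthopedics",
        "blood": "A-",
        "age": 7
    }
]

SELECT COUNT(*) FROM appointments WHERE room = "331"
1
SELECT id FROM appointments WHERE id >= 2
[2, 3, 4, 5, 6, 7]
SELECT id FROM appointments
[1, 2, 3, 4, 5, 6, 7]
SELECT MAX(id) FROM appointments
7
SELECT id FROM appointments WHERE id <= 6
[1, 2, 3, 4, 5, 6]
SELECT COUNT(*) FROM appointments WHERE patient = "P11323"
1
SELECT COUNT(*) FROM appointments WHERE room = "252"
1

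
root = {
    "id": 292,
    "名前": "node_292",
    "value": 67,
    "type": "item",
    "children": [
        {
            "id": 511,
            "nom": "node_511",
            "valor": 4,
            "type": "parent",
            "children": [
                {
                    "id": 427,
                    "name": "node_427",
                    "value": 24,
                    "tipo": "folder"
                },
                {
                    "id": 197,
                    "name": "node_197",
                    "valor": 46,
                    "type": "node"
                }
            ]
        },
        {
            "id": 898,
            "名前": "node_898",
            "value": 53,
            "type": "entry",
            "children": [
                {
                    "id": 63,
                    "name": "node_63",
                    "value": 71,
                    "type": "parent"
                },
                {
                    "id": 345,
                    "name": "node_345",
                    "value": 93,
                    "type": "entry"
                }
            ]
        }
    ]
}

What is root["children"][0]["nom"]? "node_511"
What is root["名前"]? "node_292"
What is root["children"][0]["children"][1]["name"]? "node_197"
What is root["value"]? 67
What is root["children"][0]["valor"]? 4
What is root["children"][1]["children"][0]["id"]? 63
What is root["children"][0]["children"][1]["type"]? "node"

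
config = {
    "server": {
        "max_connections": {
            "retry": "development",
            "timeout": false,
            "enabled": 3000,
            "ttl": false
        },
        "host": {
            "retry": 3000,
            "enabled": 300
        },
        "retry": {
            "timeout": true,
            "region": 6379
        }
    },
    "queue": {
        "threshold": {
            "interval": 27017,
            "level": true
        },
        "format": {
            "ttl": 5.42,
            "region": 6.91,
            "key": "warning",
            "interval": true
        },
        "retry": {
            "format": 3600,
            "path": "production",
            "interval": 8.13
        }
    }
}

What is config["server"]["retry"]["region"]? 6379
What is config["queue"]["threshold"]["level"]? True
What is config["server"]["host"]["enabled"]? 300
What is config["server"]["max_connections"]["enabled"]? 3000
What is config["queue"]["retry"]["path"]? "production"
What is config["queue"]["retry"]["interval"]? 8.13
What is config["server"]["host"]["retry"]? 3000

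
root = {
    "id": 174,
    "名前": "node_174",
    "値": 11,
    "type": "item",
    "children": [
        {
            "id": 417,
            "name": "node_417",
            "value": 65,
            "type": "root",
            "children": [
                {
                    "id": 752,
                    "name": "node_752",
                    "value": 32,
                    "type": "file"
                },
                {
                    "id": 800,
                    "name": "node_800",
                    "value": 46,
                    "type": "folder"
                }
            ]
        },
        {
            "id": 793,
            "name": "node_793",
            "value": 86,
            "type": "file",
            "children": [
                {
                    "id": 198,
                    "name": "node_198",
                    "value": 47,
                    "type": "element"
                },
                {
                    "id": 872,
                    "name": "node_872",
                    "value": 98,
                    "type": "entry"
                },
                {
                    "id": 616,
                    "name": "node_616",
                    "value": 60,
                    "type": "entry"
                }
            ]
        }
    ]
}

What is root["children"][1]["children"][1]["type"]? "entry"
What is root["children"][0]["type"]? "root"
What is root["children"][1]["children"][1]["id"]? 872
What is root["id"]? 174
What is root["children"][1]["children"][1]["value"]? 98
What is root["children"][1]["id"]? 793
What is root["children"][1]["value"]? 86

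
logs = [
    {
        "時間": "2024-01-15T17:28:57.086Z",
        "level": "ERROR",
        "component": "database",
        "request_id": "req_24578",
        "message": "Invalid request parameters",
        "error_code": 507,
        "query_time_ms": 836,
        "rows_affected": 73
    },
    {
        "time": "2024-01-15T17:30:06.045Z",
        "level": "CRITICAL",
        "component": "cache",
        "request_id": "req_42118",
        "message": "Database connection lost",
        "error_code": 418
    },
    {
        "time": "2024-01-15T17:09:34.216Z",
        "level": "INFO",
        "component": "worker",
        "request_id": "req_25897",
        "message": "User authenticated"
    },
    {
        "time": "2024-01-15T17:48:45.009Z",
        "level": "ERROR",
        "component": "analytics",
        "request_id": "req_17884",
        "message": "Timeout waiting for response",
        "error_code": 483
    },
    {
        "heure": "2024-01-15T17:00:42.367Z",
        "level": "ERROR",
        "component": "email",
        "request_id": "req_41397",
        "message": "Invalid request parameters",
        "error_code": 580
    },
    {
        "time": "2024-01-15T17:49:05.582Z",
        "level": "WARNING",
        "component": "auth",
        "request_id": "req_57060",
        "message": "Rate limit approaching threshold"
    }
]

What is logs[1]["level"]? "CRITICAL"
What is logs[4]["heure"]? "2024-01-15T17:00:42.367Z"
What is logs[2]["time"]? "2024-01-15T17:09:34.216Z"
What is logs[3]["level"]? "ERROR"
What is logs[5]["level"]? "WARNING"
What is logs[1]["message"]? "Database connection lost"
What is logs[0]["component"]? "database"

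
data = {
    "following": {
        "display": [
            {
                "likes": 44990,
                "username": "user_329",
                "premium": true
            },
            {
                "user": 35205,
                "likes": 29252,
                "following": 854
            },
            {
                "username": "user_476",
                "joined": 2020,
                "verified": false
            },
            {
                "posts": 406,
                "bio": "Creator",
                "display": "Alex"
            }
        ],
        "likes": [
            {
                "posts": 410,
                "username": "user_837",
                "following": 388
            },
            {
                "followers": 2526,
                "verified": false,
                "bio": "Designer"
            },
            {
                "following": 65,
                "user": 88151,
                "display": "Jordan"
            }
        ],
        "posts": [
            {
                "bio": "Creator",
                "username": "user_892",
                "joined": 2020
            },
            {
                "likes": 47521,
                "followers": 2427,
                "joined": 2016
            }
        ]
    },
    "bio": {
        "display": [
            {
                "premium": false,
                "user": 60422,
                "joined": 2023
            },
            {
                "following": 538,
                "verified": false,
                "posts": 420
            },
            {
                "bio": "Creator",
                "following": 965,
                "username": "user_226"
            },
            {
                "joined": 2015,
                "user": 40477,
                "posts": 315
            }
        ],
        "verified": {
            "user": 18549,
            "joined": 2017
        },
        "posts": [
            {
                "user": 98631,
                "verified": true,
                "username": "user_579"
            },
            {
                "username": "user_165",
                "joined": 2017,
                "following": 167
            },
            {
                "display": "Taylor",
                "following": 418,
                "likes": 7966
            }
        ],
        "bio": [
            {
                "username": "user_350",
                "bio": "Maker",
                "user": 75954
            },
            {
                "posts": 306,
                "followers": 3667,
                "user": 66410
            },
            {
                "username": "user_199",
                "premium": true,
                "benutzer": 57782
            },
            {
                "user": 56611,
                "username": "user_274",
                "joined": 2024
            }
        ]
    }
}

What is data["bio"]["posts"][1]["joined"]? 2017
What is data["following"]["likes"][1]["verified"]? False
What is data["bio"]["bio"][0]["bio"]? "Maker"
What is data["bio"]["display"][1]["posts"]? 420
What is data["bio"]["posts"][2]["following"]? 418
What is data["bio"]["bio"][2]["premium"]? True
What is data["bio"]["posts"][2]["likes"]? 7966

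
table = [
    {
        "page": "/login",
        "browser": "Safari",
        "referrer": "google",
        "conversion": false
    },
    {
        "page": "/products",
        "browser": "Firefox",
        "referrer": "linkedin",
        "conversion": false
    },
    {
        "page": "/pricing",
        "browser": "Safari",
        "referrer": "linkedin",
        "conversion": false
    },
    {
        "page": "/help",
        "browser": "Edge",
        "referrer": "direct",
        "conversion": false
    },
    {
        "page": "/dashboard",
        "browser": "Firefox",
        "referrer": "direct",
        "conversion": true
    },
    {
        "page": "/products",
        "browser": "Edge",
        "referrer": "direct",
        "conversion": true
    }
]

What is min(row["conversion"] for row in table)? False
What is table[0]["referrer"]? "google"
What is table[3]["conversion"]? False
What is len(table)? 6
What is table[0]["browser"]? "Safari"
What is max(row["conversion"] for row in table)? True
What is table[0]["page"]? "/login"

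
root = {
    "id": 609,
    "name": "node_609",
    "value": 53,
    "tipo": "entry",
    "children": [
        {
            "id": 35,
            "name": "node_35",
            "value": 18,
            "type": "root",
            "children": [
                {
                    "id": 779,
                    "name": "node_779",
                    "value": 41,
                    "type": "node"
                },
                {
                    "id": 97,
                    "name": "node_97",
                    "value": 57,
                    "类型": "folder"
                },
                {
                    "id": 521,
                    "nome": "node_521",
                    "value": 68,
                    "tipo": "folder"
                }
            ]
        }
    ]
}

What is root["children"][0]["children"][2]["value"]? 68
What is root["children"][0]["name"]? "node_35"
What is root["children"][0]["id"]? 35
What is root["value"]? 53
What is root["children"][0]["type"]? "root"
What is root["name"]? "node_609"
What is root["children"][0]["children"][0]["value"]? 41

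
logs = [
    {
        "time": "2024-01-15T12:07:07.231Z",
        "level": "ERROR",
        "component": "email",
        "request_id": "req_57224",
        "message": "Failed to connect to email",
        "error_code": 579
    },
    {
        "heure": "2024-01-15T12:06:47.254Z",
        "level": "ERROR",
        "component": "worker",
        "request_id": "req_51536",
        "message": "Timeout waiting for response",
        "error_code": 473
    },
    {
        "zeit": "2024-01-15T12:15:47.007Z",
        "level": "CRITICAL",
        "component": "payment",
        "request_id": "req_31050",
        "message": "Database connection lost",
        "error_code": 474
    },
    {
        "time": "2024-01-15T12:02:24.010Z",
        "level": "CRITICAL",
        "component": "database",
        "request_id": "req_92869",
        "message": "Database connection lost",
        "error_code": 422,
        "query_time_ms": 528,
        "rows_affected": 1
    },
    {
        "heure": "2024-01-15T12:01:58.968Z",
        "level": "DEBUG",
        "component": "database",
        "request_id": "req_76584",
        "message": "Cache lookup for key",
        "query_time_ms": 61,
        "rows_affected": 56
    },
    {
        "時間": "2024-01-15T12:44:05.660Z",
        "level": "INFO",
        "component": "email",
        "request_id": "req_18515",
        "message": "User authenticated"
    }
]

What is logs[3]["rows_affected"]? 1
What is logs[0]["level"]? "ERROR"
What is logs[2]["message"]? "Database connection lost"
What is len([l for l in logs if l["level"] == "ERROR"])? 2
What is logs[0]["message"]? "Failed to connect to email"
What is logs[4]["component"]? "database"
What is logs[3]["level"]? "CRITICAL"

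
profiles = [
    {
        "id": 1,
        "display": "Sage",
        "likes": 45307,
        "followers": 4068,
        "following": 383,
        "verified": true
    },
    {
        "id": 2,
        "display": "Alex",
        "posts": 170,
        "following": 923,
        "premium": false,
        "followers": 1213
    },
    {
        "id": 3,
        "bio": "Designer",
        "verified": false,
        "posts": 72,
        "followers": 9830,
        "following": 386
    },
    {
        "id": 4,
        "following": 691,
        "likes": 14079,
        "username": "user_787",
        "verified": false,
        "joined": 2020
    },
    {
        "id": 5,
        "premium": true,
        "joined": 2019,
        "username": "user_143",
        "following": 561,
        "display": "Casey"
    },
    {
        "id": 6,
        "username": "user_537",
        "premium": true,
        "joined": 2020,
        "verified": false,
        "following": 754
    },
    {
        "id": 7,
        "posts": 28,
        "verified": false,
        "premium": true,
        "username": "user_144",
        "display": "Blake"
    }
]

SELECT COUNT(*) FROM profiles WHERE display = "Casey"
1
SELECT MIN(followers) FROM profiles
1213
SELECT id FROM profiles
[1, 2, 3, 4, 5, 6, 7]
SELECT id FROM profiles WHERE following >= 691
[2, 4, 6]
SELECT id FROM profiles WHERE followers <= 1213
[2]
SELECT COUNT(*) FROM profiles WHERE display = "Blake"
1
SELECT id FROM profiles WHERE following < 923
[1, 3, 4, 5, 6]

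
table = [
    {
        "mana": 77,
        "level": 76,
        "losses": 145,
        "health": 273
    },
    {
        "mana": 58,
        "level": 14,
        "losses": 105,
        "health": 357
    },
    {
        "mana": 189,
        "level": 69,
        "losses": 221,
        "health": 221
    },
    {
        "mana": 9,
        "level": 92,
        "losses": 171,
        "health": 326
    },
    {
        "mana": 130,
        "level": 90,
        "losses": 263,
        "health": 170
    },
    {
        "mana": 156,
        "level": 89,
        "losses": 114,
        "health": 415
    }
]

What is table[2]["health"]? 221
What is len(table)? 6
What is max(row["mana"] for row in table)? 189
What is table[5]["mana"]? 156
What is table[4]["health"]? 170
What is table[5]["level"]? 89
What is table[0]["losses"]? 145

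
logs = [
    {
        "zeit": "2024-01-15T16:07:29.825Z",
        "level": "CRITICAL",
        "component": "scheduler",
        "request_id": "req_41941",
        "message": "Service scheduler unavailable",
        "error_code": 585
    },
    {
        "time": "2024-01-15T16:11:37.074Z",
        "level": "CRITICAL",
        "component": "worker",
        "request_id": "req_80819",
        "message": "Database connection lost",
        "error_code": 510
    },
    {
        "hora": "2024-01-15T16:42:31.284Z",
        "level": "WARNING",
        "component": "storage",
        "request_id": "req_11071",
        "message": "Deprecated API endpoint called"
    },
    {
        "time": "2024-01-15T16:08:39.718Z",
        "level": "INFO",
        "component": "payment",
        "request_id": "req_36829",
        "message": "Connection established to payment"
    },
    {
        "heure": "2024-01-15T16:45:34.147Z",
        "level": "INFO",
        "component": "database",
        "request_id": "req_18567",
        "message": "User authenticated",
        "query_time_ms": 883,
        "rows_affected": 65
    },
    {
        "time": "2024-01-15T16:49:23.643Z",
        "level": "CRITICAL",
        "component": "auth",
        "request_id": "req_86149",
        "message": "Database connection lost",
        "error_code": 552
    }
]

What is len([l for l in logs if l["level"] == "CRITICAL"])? 3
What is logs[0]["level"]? "CRITICAL"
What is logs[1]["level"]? "CRITICAL"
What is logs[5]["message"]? "Database connection lost"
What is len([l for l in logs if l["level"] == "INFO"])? 2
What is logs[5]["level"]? "CRITICAL"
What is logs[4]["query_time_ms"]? 883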